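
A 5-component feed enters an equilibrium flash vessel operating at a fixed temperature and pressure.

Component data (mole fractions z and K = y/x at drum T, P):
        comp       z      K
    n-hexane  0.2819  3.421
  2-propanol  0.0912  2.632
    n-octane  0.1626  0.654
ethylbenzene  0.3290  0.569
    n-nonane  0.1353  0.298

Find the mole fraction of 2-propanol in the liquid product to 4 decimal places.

x_2-propanol = 0.0505

Let ψ = V/F and solve Σ zᵢ(Kᵢ−1)/(1+ψ(Kᵢ−1)) = 0.
g(0) = ΣzᵢKᵢ − 1 = 0.5383 and g(1) = 1 − Σzᵢ/Kᵢ = -0.3979, so a root lies in (0, 1).
Iterate (Newton) starting at ψ = 0.5:
  ψ = 0.5000: g = -0.00442, g' = -0.6979 → ψ = 0.4937
Converged at ψ = 0.4937.
Compositions from xᵢ = zᵢ/(1+ψ(Kᵢ−1)), yᵢ = Kᵢxᵢ:
  n-hexane: x = 0.1284, y = 0.4393
  2-propanol: x = 0.0505, y = 0.1329
  n-octane: x = 0.1961, y = 0.1282
  ethylbenzene: x = 0.4179, y = 0.2378
  n-nonane: x = 0.2071, y = 0.0617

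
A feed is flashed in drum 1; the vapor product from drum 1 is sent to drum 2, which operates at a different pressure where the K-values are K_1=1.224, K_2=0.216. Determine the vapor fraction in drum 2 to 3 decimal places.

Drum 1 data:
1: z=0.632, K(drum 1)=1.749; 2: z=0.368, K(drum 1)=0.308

V/F (drum 2) = 0.357

Drum 1:
Let ψ₁ = V/F and solve Σ zᵢ(Kᵢ−1)/(1+ψ₁(Kᵢ−1)) = 0.
Check two-phase: ΣzᵢKᵢ = 1.219 > 1 and Σzᵢ/Kᵢ = 1.556 > 1, so g(0) = 0.219 > 0 and g(1) = -0.556 < 0.
Iterate (Newton) starting at ψ₁ = 0.42:
  ψ₁ = 0.420: g = 0.0011, g' = -0.555 → ψ₁ = 0.422
Converged at ψ₁ = 0.422.
Drum-1 compositions:
  1: x = 0.480, y = 0.840
  2: x = 0.520, y = 0.160
Drum-2 feed = drum-1 vapor: z₂ = (0.8399, 0.1601).
Drum 2:
Material balance + equilibrium reduce to Σ zᵢ(Kᵢ−1)/(1+ψ₂(Kᵢ−1)) = 0.
Feasibility: ΣzᵢKᵢ = 1.063, Σzᵢ/Kᵢ = 1.427 — both > 1, two phases present.
Binary case is linear: z₁(K₁−1)(1+ψ₂(K₂−1)) + z₂(K₂−1)(1+ψ₂(K₁−1)) = 0
⇒ ψ₂ = [z₁(K₁−1)+z₂(K₂−1)] / [−(K₁−1)(K₂−1)] = 0.0626/0.1756 = 0.357
  1: x = 0.778, y = 0.952
  2: x = 0.222, y = 0.048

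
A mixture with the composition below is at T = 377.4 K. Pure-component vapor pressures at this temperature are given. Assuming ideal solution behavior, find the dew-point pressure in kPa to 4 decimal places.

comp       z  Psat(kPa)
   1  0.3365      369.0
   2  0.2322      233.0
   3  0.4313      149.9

Pdew = 208.9540 kPa

At the dew point ψ → 1, so Σzᵢ/Kᵢ = 1 with Kᵢ = Pᵢˢᵃᵗ/P ⇒ 1/P = Σzᵢ/Pᵢˢᵃᵗ.
1/P = 0.3365/369.0 + 0.2322/233.0 + 0.4313/149.9 = 0.0047857 ⇒ P = 208.9540 kPa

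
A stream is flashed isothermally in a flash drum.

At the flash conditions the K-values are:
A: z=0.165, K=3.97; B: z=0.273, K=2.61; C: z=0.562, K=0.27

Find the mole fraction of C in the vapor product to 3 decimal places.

y_C = 0.199

Iterate (Newton) starting at V/F = 0.5:
  V/F = 0.500: g = -0.2054, g' = -1.196 → V/F = 0.328
  V/F = 0.328: g = -0.0038, g' = -1.194 → V/F = 0.325
Converged at V/F = 0.325.
Compositions from xᵢ = zᵢ/(1+V/F(Kᵢ−1)), yᵢ = Kᵢxᵢ:
  A: x = 0.084, y = 0.333
  B: x = 0.179, y = 0.468
  C: x = 0.737, y = 0.199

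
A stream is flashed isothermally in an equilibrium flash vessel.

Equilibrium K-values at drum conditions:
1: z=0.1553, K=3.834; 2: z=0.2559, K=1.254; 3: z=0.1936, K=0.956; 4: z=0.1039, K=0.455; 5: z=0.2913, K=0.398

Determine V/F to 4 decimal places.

Material balance + equilibrium reduce to Σ zᵢ(Kᵢ−1)/(1+V/F(Kᵢ−1)) = 0.
Check two-phase: ΣzᵢKᵢ = 1.2646 > 1 and Σzᵢ/Kᵢ = 1.4073 > 1, so g(0) = 0.2646 > 0 and g(1) = -0.4073 < 0.
Newton–Raphson from V/F = 0.42:
  V/F = 0.4200: g = -0.05714, g' = -0.5149 → V/F = 0.3090
  V/F = 0.3090: g = 0.00274, g' = -0.5730 → V/F = 0.3138
Converged at V/F = 0.3138.

V/F = 0.3138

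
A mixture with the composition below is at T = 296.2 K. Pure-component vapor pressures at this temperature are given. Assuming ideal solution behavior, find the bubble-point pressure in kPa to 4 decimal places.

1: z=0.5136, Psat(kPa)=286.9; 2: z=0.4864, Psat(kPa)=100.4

Pbub = 196.1864 kPa

At the bubble point ψ → 0, so ΣzᵢKᵢ = 1 with Kᵢ = Pᵢˢᵃᵗ/P ⇒ P = ΣzᵢPᵢˢᵃᵗ.
P = 0.5136·286.9 + 0.4864·100.4 = 196.1864 kPa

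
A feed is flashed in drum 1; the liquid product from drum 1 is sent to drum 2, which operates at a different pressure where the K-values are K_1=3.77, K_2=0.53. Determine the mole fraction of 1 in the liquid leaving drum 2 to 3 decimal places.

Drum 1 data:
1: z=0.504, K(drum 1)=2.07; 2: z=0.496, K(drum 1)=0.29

x_1 (drum 2) = 0.145

Drum 1:
Binary case is linear: z₁(K₁−1)(1+ψ₁(K₂−1)) + z₂(K₂−1)(1+ψ₁(K₁−1)) = 0
⇒ ψ₁ = [z₁(K₁−1)+z₂(K₂−1)] / [−(K₁−1)(K₂−1)] = 0.1871/0.7597 = 0.246
Drum-1 compositions:
  1: x = 0.399, y = 0.826
  2: x = 0.601, y = 0.174
Drum-2 feed = drum-1 liquid: z₂ = (0.3989, 0.6011).
Drum 2:
Let ψ₂ = V/F and solve Σ zᵢ(Kᵢ−1)/(1+ψ₂(Kᵢ−1)) = 0.
g(0) = ΣzᵢKᵢ − 1 = 0.822 and g(1) = 1 − Σzᵢ/Kᵢ = -0.240, so a root lies in (0, 1).
Binary case is linear: z₁(K₁−1)(1+ψ₂(K₂−1)) + z₂(K₂−1)(1+ψ₂(K₁−1)) = 0
⇒ ψ₂ = [z₁(K₁−1)+z₂(K₂−1)] / [−(K₁−1)(K₂−1)] = 0.8224/1.3019 = 0.632
  1: x = 0.145, y = 0.547
  2: x = 0.855, y = 0.453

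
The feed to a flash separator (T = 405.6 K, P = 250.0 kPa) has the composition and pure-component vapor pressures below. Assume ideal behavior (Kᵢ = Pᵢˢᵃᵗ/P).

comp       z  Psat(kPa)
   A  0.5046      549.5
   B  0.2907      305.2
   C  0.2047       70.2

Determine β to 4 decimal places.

Raoult's law: Kᵢ = Pᵢˢᵃᵗ/P = Pᵢˢᵃᵗ/250.0.
  K_A = 549.5/250.0 = 2.198000, K_B = 305.2/250.0 = 1.220800, K_C = 70.2/250.0 = 0.280800
Material balance + equilibrium reduce to Σ zᵢ(Kᵢ−1)/(1+β(Kᵢ−1)) = 0.
Feasibility: ΣzᵢKᵢ = 1.5215, Σzᵢ/Kᵢ = 1.1967 — both > 1, two phases present.
Newton iteration, β⁰ = 0.5:
  β = 0.5000: g = 0.20597, g' = -0.5529 → β = 0.8725
  β = 0.8725: g = -0.04586, g' = -0.9462 → β = 0.8241
  β = 0.8241: g = -0.00292, g' = -0.8317 → β = 0.8206
  β = 0.8206: g = -0.00001, g' = -0.8246 → β = 0.8205
Converged at β = 0.8205.

β = 0.8205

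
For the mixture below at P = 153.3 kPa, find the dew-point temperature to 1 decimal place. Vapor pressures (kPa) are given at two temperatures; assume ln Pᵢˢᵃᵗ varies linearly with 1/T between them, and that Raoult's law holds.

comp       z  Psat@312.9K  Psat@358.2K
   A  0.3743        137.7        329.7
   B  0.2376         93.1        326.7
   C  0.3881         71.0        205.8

T = 332.7 K

Dew-point temperature: Σzᵢ·P/Pᵢˢᵃᵗ(T) = 1. Interpolate ln Pᵢˢᵃᵗ = aᵢ + bᵢ/T.
  T = 312.9 K: ΣzᵢP/Pᵢˢᵃᵗ = 1.6459
  T = 358.2 K: ΣzᵢP/Pᵢˢᵃᵗ = 0.5746
  T = 335.5 K: ΣzᵢP/Pᵢˢᵃᵗ = 0.9376
  T = 324.2 K: ΣzᵢP/Pᵢˢᵃᵗ = 1.2293
  T = 329.9 K: ΣzᵢP/Pᵢˢᵃᵗ = 1.0697
  T = 332.7 K: ΣzᵢP/Pᵢˢᵃᵗ = 1.0009
Interpolating between 332.7 K and 335.5 K gives T ≈ 332.7 K.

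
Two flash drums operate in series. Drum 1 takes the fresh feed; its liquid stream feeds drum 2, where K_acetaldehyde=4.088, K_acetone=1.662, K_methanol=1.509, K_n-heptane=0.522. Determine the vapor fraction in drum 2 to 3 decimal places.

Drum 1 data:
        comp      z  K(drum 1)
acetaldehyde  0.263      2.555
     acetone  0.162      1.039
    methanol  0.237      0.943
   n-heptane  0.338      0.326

Drum 1:
Rachford–Rice: g(ψ₁) = Σ zᵢ(Kᵢ−1)/(1+ψ₁(Kᵢ−1)) = 0.
Feasibility: ΣzᵢKᵢ = 1.174, Σzᵢ/Kᵢ = 1.547 — both > 1, two phases present.
Iterate (Newton) starting at ψ₁ = 0.5:
  ψ₁ = 0.500: g = -0.1212, g' = -0.552 → ψ₁ = 0.280
  ψ₁ = 0.280: g = -0.0035, g' = -0.543 → ψ₁ = 0.274
Converged at ψ₁ = 0.274.
Drum-1 compositions:
  acetaldehyde: x = 0.184, y = 0.471
  acetone: x = 0.160, y = 0.167
  methanol: x = 0.241, y = 0.227
  n-heptane: x = 0.414, y = 0.135
Drum-2 feed = drum-1 liquid: z₂ = (0.1845, 0.1603, 0.2408, 0.4145).
Drum 2:
Rachford–Rice: g(ψ₂) = Σ zᵢ(Kᵢ−1)/(1+ψ₂(Kᵢ−1)) = 0.
Feasibility: ΣzᵢKᵢ = 1.600, Σzᵢ/Kᵢ = 1.095 — both > 1, two phases present.
Iterate (Newton) starting at ψ₂ = 0.59:
  ψ₂ = 0.590: g = 0.0965, g' = -0.478 → ψ₂ = 0.792
  ψ₂ = 0.792: g = 0.0035, g' = -0.455 → ψ₂ = 0.800
Converged at ψ₂ = 0.800.
  acetaldehyde: x = 0.053, y = 0.217
  acetone: x = 0.105, y = 0.174
  methanol: x = 0.171, y = 0.258
  n-heptane: x = 0.671, y = 0.350

V/F (drum 2) = 0.800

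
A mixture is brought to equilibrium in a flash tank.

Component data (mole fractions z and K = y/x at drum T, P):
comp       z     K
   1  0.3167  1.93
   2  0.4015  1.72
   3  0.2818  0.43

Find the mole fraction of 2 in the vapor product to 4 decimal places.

Rachford–Rice: g(V/F) = Σ zᵢ(Kᵢ−1)/(1+V/F(Kᵢ−1)) = 0.
Feasibility: ΣzᵢKᵢ = 1.4230, Σzᵢ/Kᵢ = 1.0529 — both > 1, two phases present.
Newton iteration, V/F⁰ = 0.5:
  V/F = 0.5000: g = 0.18895, g' = -0.4193 → V/F = 0.9507
  V/F = 0.9507: g = -0.02270, g' = -0.5868 → V/F = 0.9120
  V/F = 0.9120: g = -0.00067, g' = -0.5532 → V/F = 0.9108
Converged at V/F = 0.9108.
Compositions from xᵢ = zᵢ/(1+V/F(Kᵢ−1)), yᵢ = Kᵢxᵢ:
  1: x = 0.1715, y = 0.3309
  2: x = 0.2425, y = 0.4171
  3: x = 0.5861, y = 0.2520

y_2 = 0.4171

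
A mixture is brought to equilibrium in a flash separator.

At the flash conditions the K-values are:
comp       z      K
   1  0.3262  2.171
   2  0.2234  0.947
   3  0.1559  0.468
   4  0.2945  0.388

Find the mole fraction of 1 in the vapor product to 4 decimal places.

Rachford–Rice: g(ψ) = Σ zᵢ(Kᵢ−1)/(1+ψ(Kᵢ−1)) = 0.
Check two-phase: ΣzᵢKᵢ = 1.1070 > 1 and Σzᵢ/Kᵢ = 1.4783 > 1, so g(0) = 0.1070 > 0 and g(1) = -0.4783 < 0.
Iterate (Newton) starting at ψ = 0.68:
  ψ = 0.6800: g = -0.23829, g' = -0.5712 → ψ = 0.2628
  ψ = 0.2628: g = -0.03113, g' = -0.4785 → ψ = 0.1978
  ψ = 0.1978: g = 0.00044, g' = -0.4934 → ψ = 0.1987
Converged at ψ = 0.1987.
Compositions from xᵢ = zᵢ/(1+ψ(Kᵢ−1)), yᵢ = Kᵢxᵢ:
  1: x = 0.2646, y = 0.5745
  2: x = 0.2258, y = 0.2138
  3: x = 0.1743, y = 0.0816
  4: x = 0.3353, y = 0.1301

y_1 = 0.5745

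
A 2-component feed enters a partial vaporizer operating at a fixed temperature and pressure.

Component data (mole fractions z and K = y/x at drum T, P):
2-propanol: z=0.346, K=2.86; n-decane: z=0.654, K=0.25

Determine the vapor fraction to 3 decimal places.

ψ = 0.110

Rachford–Rice: g(ψ) = Σ zᵢ(Kᵢ−1)/(1+ψ(Kᵢ−1)) = 0.
Check two-phase: ΣzᵢKᵢ = 1.153 > 1 and Σzᵢ/Kᵢ = 2.737 > 1, so g(0) = 0.153 > 0 and g(1) = -1.737 < 0.
Newton–Raphson from ψ = 0.5:
  ψ = 0.500: g = -0.4513, g' = -1.263 → ψ = 0.143
  ψ = 0.143: g = -0.0407, g' = -1.209 → ψ = 0.109
  ψ = 0.109: g = 0.0009, g' = -1.264 → ψ = 0.110
Converged at ψ = 0.110.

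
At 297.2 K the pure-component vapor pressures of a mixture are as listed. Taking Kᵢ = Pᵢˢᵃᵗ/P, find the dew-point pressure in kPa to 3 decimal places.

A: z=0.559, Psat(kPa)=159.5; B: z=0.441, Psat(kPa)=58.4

At the dew point ψ → 1, so Σzᵢ/Kᵢ = 1 with Kᵢ = Pᵢˢᵃᵗ/P ⇒ 1/P = Σzᵢ/Pᵢˢᵃᵗ.
1/P = 0.559/159.5 + 0.441/58.4 = 0.011056 ⇒ P = 90.448 kPa

Pdew = 90.448 kPa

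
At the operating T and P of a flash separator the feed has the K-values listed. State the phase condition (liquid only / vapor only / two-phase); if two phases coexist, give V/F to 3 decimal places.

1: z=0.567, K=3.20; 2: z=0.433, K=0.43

ΣzᵢKᵢ = 2.001; Σzᵢ/Kᵢ = 1.184.
Both exceed 1, so a two-phase solution exists.
Newton iteration, ψ⁰ = 0.59:
  ψ = 0.590: g = 0.1710, g' = -0.839 → ψ = 0.794
  ψ = 0.794: g = 0.0035, g' = -0.833 → ψ = 0.798
Converged at ψ = 0.798.

two-phase, V/F = 0.798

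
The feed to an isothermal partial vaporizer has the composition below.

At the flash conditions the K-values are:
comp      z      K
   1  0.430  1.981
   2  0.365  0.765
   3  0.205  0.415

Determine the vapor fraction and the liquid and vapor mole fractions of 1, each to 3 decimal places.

Let ψ = V/F and solve Σ zᵢ(Kᵢ−1)/(1+ψ(Kᵢ−1)) = 0.
g(0) = ΣzᵢKᵢ − 1 = 0.216 and g(1) = 1 − Σzᵢ/Kᵢ = -0.188, so a root lies in (0, 1).
Iterate (Newton) starting at ψ = 0.69:
  ψ = 0.690: g = -0.0519, g' = -0.373 → ψ = 0.551
  ψ = 0.551: g = -0.0016, g' = -0.354 → ψ = 0.546
Converged at ψ = 0.546.
Compositions from xᵢ = zᵢ/(1+ψ(Kᵢ−1)), yᵢ = Kᵢxᵢ:
  1: x = 0.280, y = 0.555
  2: x = 0.419, y = 0.320
  3: x = 0.301, y = 0.125

ψ = 0.546, x_1 = 0.280, y_1 = 0.555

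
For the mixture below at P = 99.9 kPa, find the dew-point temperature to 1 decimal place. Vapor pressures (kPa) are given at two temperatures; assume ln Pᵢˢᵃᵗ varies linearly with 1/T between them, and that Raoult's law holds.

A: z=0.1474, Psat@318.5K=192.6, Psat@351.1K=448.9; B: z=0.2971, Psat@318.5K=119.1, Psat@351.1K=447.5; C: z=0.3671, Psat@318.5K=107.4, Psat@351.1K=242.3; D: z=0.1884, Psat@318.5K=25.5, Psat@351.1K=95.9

Dew-point temperature: Σzᵢ·P/Pᵢˢᵃᵗ(T) = 1. Interpolate ln Pᵢˢᵃᵗ = aᵢ + bᵢ/T.
  T = 318.5 K: ΣzᵢP/Pᵢˢᵃᵗ = 1.4052
  T = 351.1 K: ΣzᵢP/Pᵢˢᵃᵗ = 0.4467
  T = 334.8 K: ΣzᵢP/Pᵢˢᵃᵗ = 0.7649
  T = 326.6 K: ΣzᵢP/Pᵢˢᵃᵗ = 1.0289
  T = 330.7 K: ΣzᵢP/Pᵢˢᵃᵗ = 0.8851
  T = 328.6 K: ΣzᵢP/Pᵢˢᵃᵗ = 0.9555
Interpolating between 326.6 K and 328.6 K gives T ≈ 327.4 K.

T = 327.4 K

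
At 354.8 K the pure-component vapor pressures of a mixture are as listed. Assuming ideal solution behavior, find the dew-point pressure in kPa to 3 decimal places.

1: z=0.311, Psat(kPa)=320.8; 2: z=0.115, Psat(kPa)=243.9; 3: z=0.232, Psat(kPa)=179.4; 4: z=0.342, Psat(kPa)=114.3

At the dew point ψ → 1, so Σzᵢ/Kᵢ = 1 with Kᵢ = Pᵢˢᵃᵗ/P ⇒ 1/P = Σzᵢ/Pᵢˢᵃᵗ.
1/P = 0.311/320.8 + 0.115/243.9 + 0.232/179.4 + 0.342/114.3 = 0.005726 ⇒ P = 174.633 kPa

Pdew = 174.633 kPa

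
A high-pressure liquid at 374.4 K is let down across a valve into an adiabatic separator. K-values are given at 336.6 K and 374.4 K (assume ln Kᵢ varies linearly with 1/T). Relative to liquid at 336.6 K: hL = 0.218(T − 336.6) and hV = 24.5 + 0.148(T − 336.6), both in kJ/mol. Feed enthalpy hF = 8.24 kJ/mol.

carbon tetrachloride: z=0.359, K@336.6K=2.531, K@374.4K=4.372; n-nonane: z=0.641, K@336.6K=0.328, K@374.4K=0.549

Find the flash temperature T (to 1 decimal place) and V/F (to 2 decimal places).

Adiabatic flash: solve Rachford–Rice at each trial T, then check hF = ψ·hV(T) + (1−ψ)·hL(T).
  T = 336.6 K: K = (2.531, 0.328), RR gives ψ = 0.116, H_out = 2.831 kJ/mol
  T = 374.4 K: K = (4.372, 0.549), RR gives ψ = 0.606, H_out = 21.482 kJ/mol
  T = 355.5 K: K = (3.375, 0.430), RR gives ψ = 0.360, H_out = 12.468 kJ/mol
  T = 346.1 K: K = (2.937, 0.377), RR gives ψ = 0.246, H_out = 7.923 kJ/mol
  T = 350.8 K: K = (3.151, 0.403), RR gives ψ = 0.304, H_out = 10.232 kJ/mol
  T = 348.5 K: K = (3.045, 0.390), RR gives ψ = 0.275, H_out = 9.114 kJ/mol
Linear interpolation between T = 346.1 (H_out = 7.923) and T = 348.5 (H_out = 9.114) on hF = 8.24 gives T ≈ 346.7 K, at which ψ = 0.25.

T = 346.7 K, V/F = 0.25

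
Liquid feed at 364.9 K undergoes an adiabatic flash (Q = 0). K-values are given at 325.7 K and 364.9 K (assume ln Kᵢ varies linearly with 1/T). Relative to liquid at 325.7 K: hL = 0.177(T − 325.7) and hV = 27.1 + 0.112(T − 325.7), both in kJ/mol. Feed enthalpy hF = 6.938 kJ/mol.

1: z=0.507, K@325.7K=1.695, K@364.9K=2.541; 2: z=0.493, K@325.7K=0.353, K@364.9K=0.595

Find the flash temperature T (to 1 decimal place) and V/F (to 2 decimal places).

T = 331.7 K, V/F = 0.22

Adiabatic flash: solve Rachford–Rice at each trial T, then check hF = ψ·hV(T) + (1−ψ)·hL(T).
  T = 325.7 K: K = (1.695, 0.353), RR gives ψ = 0.074, H_out = 2.013 kJ/mol
  T = 364.9 K: K = (2.541, 0.595), RR gives ψ = 0.932, H_out = 29.819 kJ/mol
  T = 345.3 K: K = (2.099, 0.465), RR gives ψ = 0.499, H_out = 16.368 kJ/mol
  T = 335.5 K: K = (1.892, 0.407), RR gives ψ = 0.302, H_out = 9.732 kJ/mol
  T = 330.6 K: K = (1.792, 0.379), RR gives ψ = 0.195, H_out = 6.082 kJ/mol
  T = 333.1 K: K = (1.843, 0.393), RR gives ψ = 0.251, H_out = 7.986 kJ/mol
  T = 331.9 K: K = (1.819, 0.387), RR gives ψ = 0.224, H_out = 7.084 kJ/mol
Linear interpolation between T = 330.6 (H_out = 6.082) and T = 331.9 (H_out = 7.084) on hF = 6.938 gives T ≈ 331.7 K, at which ψ = 0.22.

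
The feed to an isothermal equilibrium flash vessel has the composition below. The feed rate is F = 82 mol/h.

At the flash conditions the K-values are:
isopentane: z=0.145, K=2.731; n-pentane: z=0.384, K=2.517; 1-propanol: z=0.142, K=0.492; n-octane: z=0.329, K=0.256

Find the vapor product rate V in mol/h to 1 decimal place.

V = 39.2 mol/h

Let ψ = V/F and solve Σ zᵢ(Kᵢ−1)/(1+ψ(Kᵢ−1)) = 0.
Check two-phase: ΣzᵢKᵢ = 1.517 > 1 and Σzᵢ/Kᵢ = 1.779 > 1, so g(0) = 0.517 > 0 and g(1) = -0.779 < 0.
Newton iteration, ψ⁰ = 0.5:
  ψ = 0.500: g = -0.0207, g' = -0.938 → ψ = 0.478
Converged at ψ = 0.478.
Then V = ψ·F = 0.4779·82 = 39.2 mol/h and L = F − V = 42.8 mol/h.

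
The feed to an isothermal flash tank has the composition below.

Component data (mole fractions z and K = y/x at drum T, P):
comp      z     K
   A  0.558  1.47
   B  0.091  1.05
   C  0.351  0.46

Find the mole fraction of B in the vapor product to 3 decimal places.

y_B = 0.094

Rachford–Rice: g(ψ) = Σ zᵢ(Kᵢ−1)/(1+ψ(Kᵢ−1)) = 0.
Feasibility: ΣzᵢKᵢ = 1.077, Σzᵢ/Kᵢ = 1.229 — both > 1, two phases present.
Newton iteration, ψ⁰ = 0.42:
  ψ = 0.420: g = -0.0217, g' = -0.257 → ψ = 0.336
  ψ = 0.336: g = -0.0006, g' = -0.245 → ψ = 0.334
Converged at ψ = 0.334.
Compositions from xᵢ = zᵢ/(1+ψ(Kᵢ−1)), yᵢ = Kᵢxᵢ:
  A: x = 0.482, y = 0.709
  B: x = 0.090, y = 0.094
  C: x = 0.428, y = 0.197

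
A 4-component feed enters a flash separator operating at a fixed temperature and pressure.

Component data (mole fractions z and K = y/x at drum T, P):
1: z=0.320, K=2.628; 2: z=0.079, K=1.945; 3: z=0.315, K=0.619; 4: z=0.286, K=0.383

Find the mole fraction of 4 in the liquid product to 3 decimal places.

x_4 = 0.377

Rachford–Rice: g(V/F) = Σ zᵢ(Kᵢ−1)/(1+V/F(Kᵢ−1)) = 0.
Feasibility: ΣzᵢKᵢ = 1.299, Σzᵢ/Kᵢ = 1.418 — both > 1, two phases present.
Newton iteration, V/F⁰ = 0.5:
  V/F = 0.500: g = -0.0656, g' = -0.588 → V/F = 0.388
  V/F = 0.388: g = 0.0008, g' = -0.607 → V/F = 0.390
Converged at V/F = 0.390.
Compositions from xᵢ = zᵢ/(1+V/F(Kᵢ−1)), yᵢ = Kᵢxᵢ:
  1: x = 0.196, y = 0.514
  2: x = 0.058, y = 0.112
  3: x = 0.370, y = 0.229
  4: x = 0.377, y = 0.144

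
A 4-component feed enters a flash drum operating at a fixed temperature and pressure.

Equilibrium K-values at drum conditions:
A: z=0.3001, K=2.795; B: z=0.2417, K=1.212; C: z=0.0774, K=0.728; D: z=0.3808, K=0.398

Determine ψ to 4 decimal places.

ψ = 0.4611

Material balance + equilibrium reduce to Σ zᵢ(Kᵢ−1)/(1+ψ(Kᵢ−1)) = 0.
Feasibility: ΣzᵢKᵢ = 1.3396, Σzᵢ/Kᵢ = 1.3699 — both > 1, two phases present.
Iterate (Newton) starting at ψ = 0.41:
  ψ = 0.4100: g = 0.02939, g' = -0.5806 → ψ = 0.4606
  ψ = 0.4606: g = 0.00029, g' = -0.5705 → ψ = 0.4611
Converged at ψ = 0.4611.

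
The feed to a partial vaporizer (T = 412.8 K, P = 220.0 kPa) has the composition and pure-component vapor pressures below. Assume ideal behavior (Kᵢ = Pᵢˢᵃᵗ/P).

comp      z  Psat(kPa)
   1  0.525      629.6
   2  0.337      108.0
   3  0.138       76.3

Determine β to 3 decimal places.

Raoult's law: Kᵢ = Pᵢˢᵃᵗ/P = Pᵢˢᵃᵗ/220.0.
  K_1 = 629.6/220.0 = 2.86182, K_2 = 108.0/220.0 = 0.49091, K_3 = 76.3/220.0 = 0.34682
Newton–Raphson from β = 0.47:
  β = 0.470: g = 0.1657, g' = -0.791 → β = 0.679
  β = 0.679: g = 0.0072, g' = -0.749 → β = 0.689
Converged at β = 0.689.

β = 0.689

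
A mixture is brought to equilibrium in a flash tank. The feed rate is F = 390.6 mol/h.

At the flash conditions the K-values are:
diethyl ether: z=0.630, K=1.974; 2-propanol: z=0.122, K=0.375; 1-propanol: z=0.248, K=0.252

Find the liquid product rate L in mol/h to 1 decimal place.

Rachford–Rice: g(ψ) = Σ zᵢ(Kᵢ−1)/(1+ψ(Kᵢ−1)) = 0.
Check two-phase: ΣzᵢKᵢ = 1.352 > 1 and Σzᵢ/Kᵢ = 1.629 > 1, so g(0) = 0.352 > 0 and g(1) = -0.629 < 0.
Newton iteration, ψ⁰ = 0.5:
  ψ = 0.500: g = 0.0054, g' = -0.725 → ψ = 0.507
Converged at ψ = 0.507.
Then V = ψ·F = 0.5074·390.6 = 198.2 mol/h and L = F − V = 192.4 mol/h.

L = 192.4 mol/h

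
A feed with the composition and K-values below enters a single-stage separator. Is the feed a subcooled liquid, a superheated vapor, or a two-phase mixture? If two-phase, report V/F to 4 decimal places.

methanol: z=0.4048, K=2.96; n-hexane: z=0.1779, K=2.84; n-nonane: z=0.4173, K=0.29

two-phase, V/F = 0.6036

ΣzᵢKᵢ = 1.8245; Σzᵢ/Kᵢ = 1.6384.
Both exceed 1, so a two-phase solution exists.
Material balance + equilibrium reduce to Σ zᵢ(Kᵢ−1)/(1+ψ(Kᵢ−1)) = 0.
Newton–Raphson from ψ = 0.45:
  ψ = 0.4500: g = 0.16525, g' = -1.0736 → ψ = 0.6039
  ψ = 0.6039: g = -0.00032, g' = -1.1060 → ψ = 0.6036
Converged at ψ = 0.6036.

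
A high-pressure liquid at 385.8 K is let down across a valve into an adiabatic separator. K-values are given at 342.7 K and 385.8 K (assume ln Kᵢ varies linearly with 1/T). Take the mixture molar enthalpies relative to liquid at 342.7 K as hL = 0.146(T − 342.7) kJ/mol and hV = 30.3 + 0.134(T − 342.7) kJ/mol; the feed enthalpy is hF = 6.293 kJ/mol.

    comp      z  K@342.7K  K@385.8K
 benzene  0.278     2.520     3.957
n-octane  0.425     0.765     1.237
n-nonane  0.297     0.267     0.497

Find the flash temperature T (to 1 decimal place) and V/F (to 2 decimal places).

T = 345.6 K, V/F = 0.19

Adiabatic flash: solve Rachford–Rice at each trial T, then check hF = ψ·hV(T) + (1−ψ)·hL(T).
  T = 342.7 K: K = (2.520, 0.765, 0.267), RR gives ψ = 0.144, H_out = 4.359 kJ/mol
  T = 385.8 K: K = (3.957, 1.237, 0.497), RR gives ψ = 0.976, H_out = 35.353 kJ/mol
  T = 364.2 K: K = (3.199, 0.986, 0.371), RR gives ψ = 0.523, H_out = 18.842 kJ/mol
  T = 353.4 K: K = (2.848, 0.871, 0.316), RR gives ψ = 0.329, H_out = 11.501 kJ/mol
  T = 348.0 K: K = (2.680, 0.817, 0.291), RR gives ψ = 0.236, H_out = 7.909 kJ/mol
  T = 345.4 K: K = (2.601, 0.791, 0.279), RR gives ψ = 0.191, H_out = 6.175 kJ/mol
  T = 346.7 K: K = (2.640, 0.804, 0.285), RR gives ψ = 0.214, H_out = 7.043 kJ/mol
Linear interpolation between T = 345.4 (H_out = 6.175) and T = 346.7 (H_out = 7.043) on hF = 6.293 gives T ≈ 345.6 K, at which ψ = 0.19.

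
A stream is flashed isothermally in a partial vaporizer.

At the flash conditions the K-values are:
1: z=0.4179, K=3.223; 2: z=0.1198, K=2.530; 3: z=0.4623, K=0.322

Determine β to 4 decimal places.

β = 0.5669

Let β = V/F and solve Σ zᵢ(Kᵢ−1)/(1+β(Kᵢ−1)) = 0.
Feasibility: ΣzᵢKᵢ = 1.7988, Σzᵢ/Kᵢ = 1.6127 — both > 1, two phases present.
Newton iteration, β⁰ = 0.5:
  β = 0.5000: g = 0.06963, g' = -1.0396 → β = 0.5670
  β = 0.5670: g = -0.00003, g' = -1.0454 → β = 0.5669
Converged at β = 0.5669.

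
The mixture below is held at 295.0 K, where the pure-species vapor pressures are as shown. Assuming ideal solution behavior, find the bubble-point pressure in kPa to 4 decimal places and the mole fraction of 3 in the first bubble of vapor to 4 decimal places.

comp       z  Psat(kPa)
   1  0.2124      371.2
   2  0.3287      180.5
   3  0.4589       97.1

At the bubble point ψ → 0, so ΣzᵢKᵢ = 1 with Kᵢ = Pᵢˢᵃᵗ/P ⇒ P = ΣzᵢPᵢˢᵃᵗ.
P = 0.2124·371.2 + 0.3287·180.5 + 0.4589·97.1 = 182.7324 kPa
yᵢ = zᵢPᵢˢᵃᵗ/P ⇒ y_3 = 0.4589·97.1/182.7324 = 0.2438

Pbub = 182.7324 kPa, y_3 = 0.2438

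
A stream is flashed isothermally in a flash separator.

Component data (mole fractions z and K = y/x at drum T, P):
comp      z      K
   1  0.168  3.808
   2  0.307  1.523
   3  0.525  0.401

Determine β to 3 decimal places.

Material balance + equilibrium reduce to Σ zᵢ(Kᵢ−1)/(1+β(Kᵢ−1)) = 0.
Check two-phase: ΣzᵢKᵢ = 1.318 > 1 and Σzᵢ/Kᵢ = 1.555 > 1, so g(0) = 0.318 > 0 and g(1) = -0.555 < 0.
Iterate (Newton) starting at β = 0.6:
  β = 0.600: g = -0.1930, g' = -0.691 → β = 0.321
  β = 0.321: g = -0.0037, g' = -0.717 → β = 0.316
Converged at β = 0.316.

β = 0.316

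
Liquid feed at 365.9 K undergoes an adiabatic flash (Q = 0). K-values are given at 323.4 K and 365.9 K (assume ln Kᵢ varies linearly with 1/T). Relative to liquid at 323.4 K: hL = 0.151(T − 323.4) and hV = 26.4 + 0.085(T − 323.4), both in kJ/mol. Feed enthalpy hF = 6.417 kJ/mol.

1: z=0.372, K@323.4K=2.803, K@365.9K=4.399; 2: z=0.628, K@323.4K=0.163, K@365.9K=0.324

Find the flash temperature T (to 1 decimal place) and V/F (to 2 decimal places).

T = 335.1 K, V/F = 0.18

Adiabatic flash: solve Rachford–Rice at each trial T, then check hF = ψ·hV(T) + (1−ψ)·hL(T).
  T = 323.4 K: K = (2.803, 0.163), RR gives ψ = 0.096, H_out = 2.538 kJ/mol
  T = 365.9 K: K = (4.399, 0.324), RR gives ψ = 0.366, H_out = 15.042 kJ/mol
  T = 344.6 K: K = (3.559, 0.235), RR gives ψ = 0.241, H_out = 9.215 kJ/mol
  T = 334.0 K: K = (3.170, 0.197), RR gives ψ = 0.174, H_out = 6.065 kJ/mol
  T = 339.3 K: K = (3.362, 0.215), RR gives ψ = 0.208, H_out = 7.675 kJ/mol
  T = 336.6 K: K = (3.264, 0.206), RR gives ψ = 0.191, H_out = 6.865 kJ/mol
  T = 335.3 K: K = (3.217, 0.201), RR gives ψ = 0.182, H_out = 6.467 kJ/mol
Linear interpolation between T = 334.0 (H_out = 6.065) and T = 335.3 (H_out = 6.467) on hF = 6.417 gives T ≈ 335.1 K, at which ψ = 0.18.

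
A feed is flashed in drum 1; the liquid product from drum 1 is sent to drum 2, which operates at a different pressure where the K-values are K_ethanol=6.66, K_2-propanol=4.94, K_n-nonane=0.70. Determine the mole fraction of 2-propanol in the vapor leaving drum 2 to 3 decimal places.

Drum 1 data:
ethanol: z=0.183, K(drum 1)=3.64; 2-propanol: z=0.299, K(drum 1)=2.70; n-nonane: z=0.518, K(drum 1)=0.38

Drum 1:
Material balance + equilibrium reduce to Σ zᵢ(Kᵢ−1)/(1+ψ₁(Kᵢ−1)) = 0.
g(0) = ΣzᵢKᵢ − 1 = 0.670 and g(1) = 1 − Σzᵢ/Kᵢ = -0.524, so a root lies in (0, 1).
Newton iteration, ψ₁⁰ = 0.5:
  ψ₁ = 0.500: g = 0.0175, g' = -0.908 → ψ₁ = 0.519
Converged at ψ₁ = 0.519.
Drum-1 compositions:
  ethanol: x = 0.077, y = 0.281
  2-propanol: x = 0.159, y = 0.429
  n-nonane: x = 0.764, y = 0.290
Drum-2 feed = drum-1 liquid: z₂ = (0.0772, 0.1588, 0.7640).
Drum 2:
Let ψ₂ = V/F and solve Σ zᵢ(Kᵢ−1)/(1+ψ₂(Kᵢ−1)) = 0.
Feasibility: ΣzᵢKᵢ = 1.833, Σzᵢ/Kᵢ = 1.135 — both > 1, two phases present.
Iterate (Newton) starting at ψ₂ = 0.47:
  ψ₂ = 0.470: g = 0.0719, g' = -0.581 → ψ₂ = 0.594
  ψ₂ = 0.594: g = 0.0086, g' = -0.453 → ψ₂ = 0.613
Converged at ψ₂ = 0.613.
  ethanol: x = 0.017, y = 0.115
  2-propanol: x = 0.046, y = 0.230
  n-nonane: x = 0.936, y = 0.655

y_2-propanol (drum 2) = 0.230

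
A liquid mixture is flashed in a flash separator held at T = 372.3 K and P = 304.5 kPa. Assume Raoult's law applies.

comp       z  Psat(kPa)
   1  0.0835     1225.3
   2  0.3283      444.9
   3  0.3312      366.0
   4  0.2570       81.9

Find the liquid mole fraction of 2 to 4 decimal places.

Raoult's law: Kᵢ = Pᵢˢᵃᵗ/P = Pᵢˢᵃᵗ/304.5.
  K_1 = 1225.3/304.5 = 4.023974, K_2 = 444.9/304.5 = 1.461084, K_3 = 366.0/304.5 = 1.201970, K_4 = 81.9/304.5 = 0.268966
Let ψ = V/F and solve Σ zᵢ(Kᵢ−1)/(1+ψ(Kᵢ−1)) = 0.
Check two-phase: ΣzᵢKᵢ = 1.2829 > 1 and Σzᵢ/Kᵢ = 1.4765 > 1, so g(0) = 0.2829 > 0 and g(1) = -0.4765 < 0.
Iterate (Newton) starting at ψ = 0.39:
  ψ = 0.3900: g = 0.04337, g' = -0.4912 → ψ = 0.4783
  ψ = 0.4783: g = -0.00064, g' = -0.5104 → ψ = 0.4770
Converged at ψ = 0.4770.
Compositions from xᵢ = zᵢ/(1+ψ(Kᵢ−1)), yᵢ = Kᵢxᵢ:
  1: x = 0.0342, y = 0.1376
  2: x = 0.2691, y = 0.3932
  3: x = 0.3021, y = 0.3631
  4: x = 0.3946, y = 0.1061

x_2 = 0.2691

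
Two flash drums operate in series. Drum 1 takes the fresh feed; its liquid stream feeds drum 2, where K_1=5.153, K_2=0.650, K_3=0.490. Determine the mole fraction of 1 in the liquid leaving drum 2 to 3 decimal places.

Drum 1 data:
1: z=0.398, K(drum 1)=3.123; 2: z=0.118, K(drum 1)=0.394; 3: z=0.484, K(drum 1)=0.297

x_1 (drum 2) = 0.104

Drum 1:
Rachford–Rice: g(ψ₁) = Σ zᵢ(Kᵢ−1)/(1+ψ₁(Kᵢ−1)) = 0.
Check two-phase: ΣzᵢKᵢ = 1.433 > 1 and Σzᵢ/Kᵢ = 2.057 > 1, so g(0) = 0.433 > 0 and g(1) = -1.057 < 0.
Newton iteration, ψ₁⁰ = 0.5:
  ψ₁ = 0.500: g = -0.2174, g' = -1.080 → ψ₁ = 0.299
  ψ₁ = 0.299: g = -0.0010, g' = -1.120 → ψ₁ = 0.298
Converged at ψ₁ = 0.298.
Drum-1 compositions:
  1: x = 0.244, y = 0.761
  2: x = 0.144, y = 0.057
  3: x = 0.612, y = 0.182
Drum-2 feed = drum-1 liquid: z₂ = (0.2438, 0.1440, 0.6122).
Drum 2:
Let ψ₂ = V/F and solve Σ zᵢ(Kᵢ−1)/(1+ψ₂(Kᵢ−1)) = 0.
Check two-phase: ΣzᵢKᵢ = 1.650 > 1 and Σzᵢ/Kᵢ = 1.518 > 1, so g(0) = 0.650 > 0 and g(1) = -0.518 < 0.
Iterate (Newton) starting at ψ₂ = 0.47:
  ψ₂ = 0.470: g = -0.1279, g' = -0.783 → ψ₂ = 0.307
  ψ₂ = 0.307: g = 0.0188, g' = -1.059 → ψ₂ = 0.324
  ψ₂ = 0.324: g = 0.0004, g' = -1.014 → ψ₂ = 0.325
Converged at ψ₂ = 0.325.
  1: x = 0.104, y = 0.535
  2: x = 0.162, y = 0.106
  3: x = 0.734, y = 0.360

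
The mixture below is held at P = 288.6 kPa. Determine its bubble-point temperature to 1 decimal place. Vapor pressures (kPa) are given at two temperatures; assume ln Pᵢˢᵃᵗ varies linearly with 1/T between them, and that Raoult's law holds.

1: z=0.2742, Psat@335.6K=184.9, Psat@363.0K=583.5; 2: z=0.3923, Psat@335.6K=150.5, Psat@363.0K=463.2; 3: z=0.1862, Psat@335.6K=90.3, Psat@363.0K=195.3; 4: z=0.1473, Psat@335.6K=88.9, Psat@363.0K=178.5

T = 353.9 K

Bubble-point temperature: ΣzᵢPᵢˢᵃᵗ(T) = P. Interpolate ln Pᵢˢᵃᵗ = aᵢ + bᵢ/T.
  T = 335.6 K: ΣzᵢPᵢˢᵃᵗ = 139.65 kPa
  T = 363.0 K: ΣzᵢPᵢˢᵃᵗ = 404.37 kPa
  T = 349.3 K: ΣzᵢPᵢˢᵃᵗ = 241.92 kPa
  T = 356.1 K: ΣzᵢPᵢˢᵃᵗ = 313.53 kPa
  T = 352.7 K: ΣzᵢPᵢˢᵃᵗ = 275.70 kPa
  T = 354.4 K: ΣzᵢPᵢˢᵃᵗ = 294.09 kPa
Interpolating between 352.7 K and 354.4 K gives T ≈ 353.9 K.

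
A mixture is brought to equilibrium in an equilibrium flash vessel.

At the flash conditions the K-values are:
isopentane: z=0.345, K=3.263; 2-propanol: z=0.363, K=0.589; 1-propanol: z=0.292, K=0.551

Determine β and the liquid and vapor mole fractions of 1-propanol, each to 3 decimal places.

Material balance + equilibrium reduce to Σ zᵢ(Kᵢ−1)/(1+β(Kᵢ−1)) = 0.
Feasibility: ΣzᵢKᵢ = 1.500, Σzᵢ/Kᵢ = 1.252 — both > 1, two phases present.
Newton–Raphson from β = 0.5:
  β = 0.500: g = 0.0094, g' = -0.584 → β = 0.516
Converged at β = 0.516.
Compositions from xᵢ = zᵢ/(1+β(Kᵢ−1)), yᵢ = Kᵢxᵢ:
  isopentane: x = 0.159, y = 0.519
  2-propanol: x = 0.461, y = 0.271
  1-propanol: x = 0.380, y = 0.209

β = 0.516, x_1-propanol = 0.380, y_1-propanol = 0.209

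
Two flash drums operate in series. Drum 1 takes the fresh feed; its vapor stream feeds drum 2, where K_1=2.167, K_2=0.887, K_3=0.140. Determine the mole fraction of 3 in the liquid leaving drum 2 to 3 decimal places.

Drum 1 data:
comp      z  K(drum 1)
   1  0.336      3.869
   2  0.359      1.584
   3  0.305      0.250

x_3 (drum 2) = 0.302

Drum 1:
Newton–Raphson from ψ₁ = 0.5:
  ψ₁ = 0.500: g = 0.1922, g' = -0.979 → ψ₁ = 0.696
  ψ₁ = 0.696: g = -0.0082, g' = -1.121 → ψ₁ = 0.689
Converged at ψ₁ = 0.689.
Drum-1 compositions:
  1: x = 0.113, y = 0.437
  2: x = 0.256, y = 0.405
  3: x = 0.631, y = 0.158
Drum-2 feed = drum-1 vapor: z₂ = (0.4367, 0.4055, 0.1578).
Drum 2:
Rachford–Rice: g(ψ₂) = Σ zᵢ(Kᵢ−1)/(1+ψ₂(Kᵢ−1)) = 0.
Check two-phase: ΣzᵢKᵢ = 1.328 > 1 and Σzᵢ/Kᵢ = 1.786 > 1, so g(0) = 0.328 > 0 and g(1) = -0.786 < 0.
Newton iteration, ψ₂⁰ = 0.37:
  ψ₂ = 0.370: g = 0.1091, g' = -0.547 → ψ₂ = 0.570
  ψ₂ = 0.570: g = -0.0088, g' = -0.669 → ψ₂ = 0.556
Converged at ψ₂ = 0.556.
  1: x = 0.265, y = 0.574
  2: x = 0.433, y = 0.384
  3: x = 0.302, y = 0.042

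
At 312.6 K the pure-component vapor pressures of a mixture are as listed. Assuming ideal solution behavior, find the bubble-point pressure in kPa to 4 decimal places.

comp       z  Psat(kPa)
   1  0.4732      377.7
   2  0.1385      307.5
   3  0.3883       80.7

At the bubble point ψ → 0, so ΣzᵢKᵢ = 1 with Kᵢ = Pᵢˢᵃᵗ/P ⇒ P = ΣzᵢPᵢˢᵃᵗ.
P = 0.4732·377.7 + 0.1385·307.5 + 0.3883·80.7 = 252.6522 kPa

Pbub = 252.6522 kPa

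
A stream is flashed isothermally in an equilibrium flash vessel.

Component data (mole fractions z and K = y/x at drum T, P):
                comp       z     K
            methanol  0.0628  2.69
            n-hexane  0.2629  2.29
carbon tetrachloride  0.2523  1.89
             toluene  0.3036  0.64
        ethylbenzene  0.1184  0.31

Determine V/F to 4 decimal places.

Rachford–Rice: g(V/F) = Σ zᵢ(Kᵢ−1)/(1+V/F(Kᵢ−1)) = 0.
Feasibility: ΣzᵢKᵢ = 1.4788, Σzᵢ/Kᵢ = 1.1280 — both > 1, two phases present.
Iterate (Newton) starting at V/F = 0.31:
  V/F = 0.3100: g = 0.26095, g' = -0.5643 → V/F = 0.7724
  V/F = 0.7724: g = 0.02266, g' = -0.5476 → V/F = 0.8138
  V/F = 0.8138: g = -0.00054, g' = -0.5750 → V/F = 0.8129
Converged at V/F = 0.8129.

V/F = 0.8129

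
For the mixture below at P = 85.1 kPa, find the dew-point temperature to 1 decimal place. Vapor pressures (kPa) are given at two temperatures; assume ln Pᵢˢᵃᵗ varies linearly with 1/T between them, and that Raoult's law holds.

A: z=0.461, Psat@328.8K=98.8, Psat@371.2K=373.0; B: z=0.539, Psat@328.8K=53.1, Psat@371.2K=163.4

T = 336.3 K

Dew-point temperature: Σzᵢ·P/Pᵢˢᵃᵗ(T) = 1. Interpolate ln Pᵢˢᵃᵗ = aᵢ + bᵢ/T.
  T = 328.8 K: ΣzᵢP/Pᵢˢᵃᵗ = 1.2609
  T = 371.2 K: ΣzᵢP/Pᵢˢᵃᵗ = 0.3859
  T = 350.0 K: ΣzᵢP/Pᵢˢᵃᵗ = 0.6723
  T = 339.4 K: ΣzᵢP/Pᵢˢᵃᵗ = 0.9114
  T = 334.1 K: ΣzᵢP/Pᵢˢᵃᵗ = 1.0691
  T = 336.8 K: ΣzᵢP/Pᵢˢᵃᵗ = 0.9850
Interpolating between 334.1 K and 336.8 K gives T ≈ 336.3 K.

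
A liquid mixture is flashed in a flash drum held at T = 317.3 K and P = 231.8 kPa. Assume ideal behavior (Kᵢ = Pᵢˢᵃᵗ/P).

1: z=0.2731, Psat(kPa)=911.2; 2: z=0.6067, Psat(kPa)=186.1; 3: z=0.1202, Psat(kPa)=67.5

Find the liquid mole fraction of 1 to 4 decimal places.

Raoult's law: Kᵢ = Pᵢˢᵃᵗ/P = Pᵢˢᵃᵗ/231.8.
  K_1 = 911.2/231.8 = 3.930975, K_2 = 186.1/231.8 = 0.802847, K_3 = 67.5/231.8 = 0.291199
Rachford–Rice: g(ψ) = Σ zᵢ(Kᵢ−1)/(1+ψ(Kᵢ−1)) = 0.
g(0) = ΣzᵢKᵢ − 1 = 0.5956 and g(1) = 1 − Σzᵢ/Kᵢ = -0.2379, so a root lies in (0, 1).
Iterate (Newton) starting at ψ = 0.36:
  ψ = 0.3600: g = 0.14635, g' = -0.6916 → ψ = 0.5716
  ψ = 0.5716: g = 0.02117, g' = -0.5284 → ψ = 0.6117
  ψ = 0.6117: g = 0.00020, g' = -0.5195 → ψ = 0.6120
Converged at ψ = 0.6120.
Compositions from xᵢ = zᵢ/(1+ψ(Kᵢ−1)), yᵢ = Kᵢxᵢ:
  1: x = 0.0977, y = 0.3843
  2: x = 0.6900, y = 0.5539
  3: x = 0.2123, y = 0.0618

x_1 = 0.0977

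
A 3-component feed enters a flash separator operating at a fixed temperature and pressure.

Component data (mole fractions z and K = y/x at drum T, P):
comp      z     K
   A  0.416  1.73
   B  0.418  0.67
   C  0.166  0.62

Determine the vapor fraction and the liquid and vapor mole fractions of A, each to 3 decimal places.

Material balance + equilibrium reduce to Σ zᵢ(Kᵢ−1)/(1+ψ(Kᵢ−1)) = 0.
Feasibility: ΣzᵢKᵢ = 1.103, Σzᵢ/Kᵢ = 1.132 — both > 1, two phases present.
Iterate (Newton) starting at ψ = 0.5:
  ψ = 0.500: g = -0.0206, g' = -0.221 → ψ = 0.407
  ψ = 0.407: g = 0.0002, g' = -0.226 → ψ = 0.408
Converged at ψ = 0.408.
Compositions from xᵢ = zᵢ/(1+ψ(Kᵢ−1)), yᵢ = Kᵢxᵢ:
  A: x = 0.321, y = 0.555
  B: x = 0.483, y = 0.324
  C: x = 0.196, y = 0.122

ψ = 0.408, x_A = 0.321, y_A = 0.555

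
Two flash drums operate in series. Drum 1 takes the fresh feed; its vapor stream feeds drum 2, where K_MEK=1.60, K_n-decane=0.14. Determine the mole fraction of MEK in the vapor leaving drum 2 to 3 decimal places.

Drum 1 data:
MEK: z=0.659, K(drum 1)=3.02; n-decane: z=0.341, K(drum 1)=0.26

Drum 1:
Newton iteration, ψ₁⁰ = 0.5:
  ψ₁ = 0.500: g = 0.2617, g' = -1.136 → ψ₁ = 0.730
  ψ₁ = 0.730: g = -0.0114, g' = -1.323 → ψ₁ = 0.722
Converged at ψ₁ = 0.722.
Drum-1 compositions:
  MEK: x = 0.268, y = 0.810
  n-decane: x = 0.732, y = 0.190
Drum-2 feed = drum-1 vapor: z₂ = (0.8097, 0.1903).
Drum 2:
Rachford–Rice: g(ψ₂) = Σ zᵢ(Kᵢ−1)/(1+ψ₂(Kᵢ−1)) = 0.
Check two-phase: ΣzᵢKᵢ = 1.322 > 1 and Σzᵢ/Kᵢ = 1.865 > 1, so g(0) = 0.322 > 0 and g(1) = -0.865 < 0.
Binary case is linear: z₁(K₁−1)(1+ψ₂(K₂−1)) + z₂(K₂−1)(1+ψ₂(K₁−1)) = 0
⇒ ψ₂ = [z₁(K₁−1)+z₂(K₂−1)] / [−(K₁−1)(K₂−1)] = 0.3222/0.5160 = 0.624
  MEK: x = 0.589, y = 0.942
  n-decane: x = 0.411, y = 0.058

y_MEK (drum 2) = 0.942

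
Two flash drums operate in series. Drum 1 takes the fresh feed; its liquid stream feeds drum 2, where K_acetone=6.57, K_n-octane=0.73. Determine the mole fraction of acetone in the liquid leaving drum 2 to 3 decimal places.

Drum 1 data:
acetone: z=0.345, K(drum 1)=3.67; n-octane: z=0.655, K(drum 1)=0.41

Drum 1:
Rachford–Rice: g(ψ₁) = Σ zᵢ(Kᵢ−1)/(1+ψ₁(Kᵢ−1)) = 0.
Check two-phase: ΣzᵢKᵢ = 1.535 > 1 and Σzᵢ/Kᵢ = 1.692 > 1, so g(0) = 0.535 > 0 and g(1) = -0.692 < 0.
Binary case is linear: z₁(K₁−1)(1+ψ₁(K₂−1)) + z₂(K₂−1)(1+ψ₁(K₁−1)) = 0
⇒ ψ₁ = [z₁(K₁−1)+z₂(K₂−1)] / [−(K₁−1)(K₂−1)] = 0.5347/1.5753 = 0.339
Drum-1 compositions:
  acetone: x = 0.181, y = 0.664
  n-octane: x = 0.819, y = 0.336
Drum-2 feed = drum-1 liquid: z₂ = (0.1810, 0.8190).
Drum 2:
Let ψ₂ = V/F and solve Σ zᵢ(Kᵢ−1)/(1+ψ₂(Kᵢ−1)) = 0.
Check two-phase: ΣzᵢKᵢ = 1.787 > 1 and Σzᵢ/Kᵢ = 1.149 > 1, so g(0) = 0.787 > 0 and g(1) = -0.149 < 0.
Binary case is linear: z₁(K₁−1)(1+ψ₂(K₂−1)) + z₂(K₂−1)(1+ψ₂(K₁−1)) = 0
⇒ ψ₂ = [z₁(K₁−1)+z₂(K₂−1)] / [−(K₁−1)(K₂−1)] = 0.7869/1.5039 = 0.523
  acetone: x = 0.046, y = 0.304
  n-octane: x = 0.954, y = 0.696

x_acetone (drum 2) = 0.046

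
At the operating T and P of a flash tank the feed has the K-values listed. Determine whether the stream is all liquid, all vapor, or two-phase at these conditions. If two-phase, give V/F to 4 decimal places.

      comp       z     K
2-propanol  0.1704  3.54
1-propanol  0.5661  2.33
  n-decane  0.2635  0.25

two-phase, V/F = 0.8104

ΣzᵢKᵢ = 1.9881; Σzᵢ/Kᵢ = 1.3451.
Both exceed 1, so a two-phase solution exists.
Rachford–Rice: g(ψ) = Σ zᵢ(Kᵢ−1)/(1+ψ(Kᵢ−1)) = 0.
Newton–Raphson from ψ = 0.5:
  ψ = 0.5000: g = 0.32667, g' = -0.9540 → ψ = 0.8424
  ψ = 0.8424: g = -0.04382, g' = -1.4276 → ψ = 0.8117
  ψ = 0.8117: g = -0.00175, g' = -1.3173 → ψ = 0.8104
Converged at ψ = 0.8104.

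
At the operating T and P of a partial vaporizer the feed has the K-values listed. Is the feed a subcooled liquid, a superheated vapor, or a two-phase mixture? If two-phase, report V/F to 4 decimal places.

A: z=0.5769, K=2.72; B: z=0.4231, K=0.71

superheated vapor

ΣzᵢKᵢ = 1.8696; Σzᵢ/Kᵢ = 0.8080.
Since Σzᵢ/Kᵢ < 1 the mixture is above its dew point — single vapor phase.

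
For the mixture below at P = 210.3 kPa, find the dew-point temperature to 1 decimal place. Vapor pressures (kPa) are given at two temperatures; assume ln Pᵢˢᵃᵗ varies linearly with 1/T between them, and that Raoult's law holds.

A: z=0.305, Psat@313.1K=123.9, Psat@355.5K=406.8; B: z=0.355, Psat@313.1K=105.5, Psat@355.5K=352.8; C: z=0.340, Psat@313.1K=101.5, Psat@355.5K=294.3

Dew-point temperature: Σzᵢ·P/Pᵢˢᵃᵗ(T) = 1. Interpolate ln Pᵢˢᵃᵗ = aᵢ + bᵢ/T.
  T = 313.1 K: ΣzᵢP/Pᵢˢᵃᵗ = 1.9298
  T = 355.5 K: ΣzᵢP/Pᵢˢᵃᵗ = 0.6122
  T = 334.3 K: ΣzᵢP/Pᵢˢᵃᵗ = 1.0475
  T = 344.9 K: ΣzᵢP/Pᵢˢᵃᵗ = 0.7942
  T = 339.6 K: ΣzᵢP/Pᵢˢᵃᵗ = 0.9101
  T = 337.0 K: ΣzᵢP/Pᵢˢᵃᵗ = 0.9746
  T = 335.6 K: ΣzᵢP/Pᵢˢᵃᵗ = 1.0116
Interpolating between 335.6 K and 337.0 K gives T ≈ 336.0 K.

T = 336.0 K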